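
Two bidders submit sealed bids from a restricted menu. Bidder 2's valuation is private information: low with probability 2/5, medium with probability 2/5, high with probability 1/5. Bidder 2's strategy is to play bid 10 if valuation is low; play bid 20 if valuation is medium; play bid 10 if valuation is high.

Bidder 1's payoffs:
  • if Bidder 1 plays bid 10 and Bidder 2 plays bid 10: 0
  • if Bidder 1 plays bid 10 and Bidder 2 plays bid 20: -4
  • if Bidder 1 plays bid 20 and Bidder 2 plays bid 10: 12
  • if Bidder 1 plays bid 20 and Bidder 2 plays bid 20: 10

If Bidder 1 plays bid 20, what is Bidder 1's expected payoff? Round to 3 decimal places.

11.200

Take the expectation over Bidder 2's valuation, weighting each type's action by its prior probability.
E[bid 20] = 2/5·12 + 2/5·10 + 1/5·12 = 24/5 + 4 + 12/5 = 56/5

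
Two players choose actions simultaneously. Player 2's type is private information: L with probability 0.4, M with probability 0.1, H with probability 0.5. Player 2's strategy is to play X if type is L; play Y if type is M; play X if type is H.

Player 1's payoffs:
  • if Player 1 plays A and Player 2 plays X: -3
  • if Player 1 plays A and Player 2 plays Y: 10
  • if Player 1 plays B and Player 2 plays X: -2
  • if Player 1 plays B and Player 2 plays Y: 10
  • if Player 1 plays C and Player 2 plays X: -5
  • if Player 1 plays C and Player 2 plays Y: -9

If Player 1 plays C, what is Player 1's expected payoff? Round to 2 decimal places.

-5.40

Take the expectation over Player 2's type, weighting each type's action by its prior probability.
E[C] = 0.4·(-5) + 0.1·(-9) + 0.5·(-5) = (-2) + (-0.9) + (-2.5) = -5.4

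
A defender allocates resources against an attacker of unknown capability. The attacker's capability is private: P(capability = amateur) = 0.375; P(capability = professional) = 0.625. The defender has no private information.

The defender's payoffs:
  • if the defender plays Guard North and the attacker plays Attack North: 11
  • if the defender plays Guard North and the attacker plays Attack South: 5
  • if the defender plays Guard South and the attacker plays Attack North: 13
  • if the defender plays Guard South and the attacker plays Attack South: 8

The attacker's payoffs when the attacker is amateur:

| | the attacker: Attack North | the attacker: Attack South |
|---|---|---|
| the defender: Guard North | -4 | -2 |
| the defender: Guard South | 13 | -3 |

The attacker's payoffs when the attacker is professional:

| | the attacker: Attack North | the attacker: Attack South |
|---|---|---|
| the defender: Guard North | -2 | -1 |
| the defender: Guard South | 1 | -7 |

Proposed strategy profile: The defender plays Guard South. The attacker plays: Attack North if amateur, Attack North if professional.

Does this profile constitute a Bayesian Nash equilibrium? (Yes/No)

Yes

The defender plays Guard South: E[Guard South] = 0.375·(13) + 0.625·(13) = 13; E[Guard North] = 11. Best-responding. ✓
The attacker (capability amateur), facing Guard South: Attack North gives 13, Attack South gives -3. Proposed Attack North is best. ✓
The attacker (capability professional), facing Guard South: Attack North gives 1, Attack South gives -7. Proposed Attack North is best. ✓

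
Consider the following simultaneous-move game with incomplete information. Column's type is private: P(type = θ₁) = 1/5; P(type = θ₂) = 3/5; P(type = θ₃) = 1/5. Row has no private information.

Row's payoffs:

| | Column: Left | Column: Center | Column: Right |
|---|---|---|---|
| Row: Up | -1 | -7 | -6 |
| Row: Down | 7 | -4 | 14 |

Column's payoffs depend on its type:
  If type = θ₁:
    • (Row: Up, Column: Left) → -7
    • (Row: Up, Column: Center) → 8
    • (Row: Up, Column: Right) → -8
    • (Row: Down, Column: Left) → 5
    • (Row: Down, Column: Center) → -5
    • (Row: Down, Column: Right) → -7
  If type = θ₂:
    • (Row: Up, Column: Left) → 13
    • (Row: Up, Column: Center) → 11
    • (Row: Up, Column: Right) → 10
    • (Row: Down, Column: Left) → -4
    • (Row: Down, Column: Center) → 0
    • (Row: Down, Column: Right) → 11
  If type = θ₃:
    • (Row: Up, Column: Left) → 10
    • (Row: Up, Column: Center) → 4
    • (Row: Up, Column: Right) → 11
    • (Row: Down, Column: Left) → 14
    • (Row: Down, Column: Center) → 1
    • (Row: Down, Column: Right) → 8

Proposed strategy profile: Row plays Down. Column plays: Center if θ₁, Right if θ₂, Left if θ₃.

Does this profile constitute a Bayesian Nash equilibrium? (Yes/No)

Row plays Down: E[Down] = 1/5·(-4) + 3/5·(14) + 1/5·(7) = 9; E[Up] = -26/5. Best-responding. ✓
Column (type θ₁), facing Down: Left gives 5, Center gives -5, Right gives -7. Proposed Center is not best — profitable deviation exists. ✗
Column (type θ₂), facing Down: Left gives -4, Center gives 0, Right gives 11. Proposed Right is best. ✓
Column (type θ₃), facing Down: Left gives 14, Center gives 1, Right gives 8. Proposed Left is best. ✓

No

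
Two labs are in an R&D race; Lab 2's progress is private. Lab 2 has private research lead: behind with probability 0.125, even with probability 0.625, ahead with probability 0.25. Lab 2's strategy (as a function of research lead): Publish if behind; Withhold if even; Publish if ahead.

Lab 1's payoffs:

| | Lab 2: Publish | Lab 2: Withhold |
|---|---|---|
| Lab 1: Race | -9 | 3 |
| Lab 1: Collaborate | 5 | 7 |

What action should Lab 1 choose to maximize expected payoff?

Collaborate

E[Race] = 0.125·(-9) + 0.625·(3) + 0.25·(-9) = -1.5
E[Collaborate] = 0.125·(5) + 0.625·(7) + 0.25·(5) = 6.25
Best response: Collaborate (6.25 is the largest).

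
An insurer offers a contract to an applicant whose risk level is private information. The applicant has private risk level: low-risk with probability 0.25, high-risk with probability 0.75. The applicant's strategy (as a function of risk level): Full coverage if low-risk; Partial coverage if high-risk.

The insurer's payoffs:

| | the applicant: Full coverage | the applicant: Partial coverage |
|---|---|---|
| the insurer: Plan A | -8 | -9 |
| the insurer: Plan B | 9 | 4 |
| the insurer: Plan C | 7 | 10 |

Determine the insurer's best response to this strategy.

Compute the insurer's expected payoff for each action, taking the expectation over the applicant's type.
E[Plan A] = 0.25·(-8) + 0.75·(-9) = -8.75
E[Plan B] = 0.25·(9) + 0.75·(4) = 5.25
E[Plan C] = 0.25·(7) + 0.75·(10) = 9.25
Best response: Plan C (9.25 is the largest).

Plan C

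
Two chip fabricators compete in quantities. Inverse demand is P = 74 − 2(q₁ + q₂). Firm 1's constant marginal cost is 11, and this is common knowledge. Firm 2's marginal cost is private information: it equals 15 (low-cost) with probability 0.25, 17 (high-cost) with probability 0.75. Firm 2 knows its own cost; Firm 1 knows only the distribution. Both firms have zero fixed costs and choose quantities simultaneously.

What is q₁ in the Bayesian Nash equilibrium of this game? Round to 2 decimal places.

Type-c best response for Firm 2: q₂(c) = (74 − c)/4 − q₁/2.
Firm 1 maximizes expected profit; its first-order condition is 74 − 4q₁ − 2E[q₂] − 11 = 0.
Substituting E[q₂] and solving: E[c₂] = 16.5, so q₁ = (74 − 2·11 + 16.5)/6 = 11.4167.

11.42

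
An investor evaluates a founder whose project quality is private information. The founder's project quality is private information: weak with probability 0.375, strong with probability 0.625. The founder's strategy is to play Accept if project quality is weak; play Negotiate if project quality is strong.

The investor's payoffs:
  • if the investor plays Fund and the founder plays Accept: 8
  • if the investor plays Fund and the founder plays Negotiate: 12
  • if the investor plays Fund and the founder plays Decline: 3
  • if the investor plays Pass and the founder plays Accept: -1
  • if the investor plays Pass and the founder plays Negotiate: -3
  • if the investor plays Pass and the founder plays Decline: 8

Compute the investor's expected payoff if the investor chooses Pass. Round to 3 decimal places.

E[Pass] = 0.375·(-1) + 0.625·(-3) = (-0.375) + (-1.875) = -2.25

-2.250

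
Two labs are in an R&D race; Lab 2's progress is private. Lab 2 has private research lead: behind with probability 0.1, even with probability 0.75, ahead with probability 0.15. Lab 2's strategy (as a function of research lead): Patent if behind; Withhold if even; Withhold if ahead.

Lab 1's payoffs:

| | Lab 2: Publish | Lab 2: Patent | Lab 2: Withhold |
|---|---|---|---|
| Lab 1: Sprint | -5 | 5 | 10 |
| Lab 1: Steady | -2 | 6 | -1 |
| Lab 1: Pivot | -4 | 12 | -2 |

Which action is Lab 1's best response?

Sprint

Compute Lab 1's expected payoff for each action, taking the expectation over Lab 2's type.
E[Sprint] = 0.1·(5) + 0.75·(10) + 0.15·(10) = 9.5
E[Steady] = 0.1·(6) + 0.75·(-1) + 0.15·(-1) = -0.3
E[Pivot] = 0.1·(12) + 0.75·(-2) + 0.15·(-2) = -0.6
Best response: Sprint (9.5 is the largest).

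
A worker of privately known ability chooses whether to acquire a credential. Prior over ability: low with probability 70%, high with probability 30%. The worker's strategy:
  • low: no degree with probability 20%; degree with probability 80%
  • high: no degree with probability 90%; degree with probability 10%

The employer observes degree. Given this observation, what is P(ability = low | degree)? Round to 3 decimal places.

0.949

Apply Bayes' rule using the sender's strategy as the likelihood.
P(degree) = 0.7·0.8 + 0.3·0.1 = 0.59
P(low | degree) = (0.7·0.8) / 0.59 = 0.56 / 0.59 = 0.949153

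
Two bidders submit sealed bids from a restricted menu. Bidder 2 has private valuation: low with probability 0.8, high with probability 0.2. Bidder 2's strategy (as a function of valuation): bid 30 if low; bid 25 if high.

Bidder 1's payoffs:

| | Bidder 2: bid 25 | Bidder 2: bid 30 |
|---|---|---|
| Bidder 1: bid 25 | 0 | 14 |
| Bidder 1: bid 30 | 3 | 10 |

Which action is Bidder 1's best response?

E[bid 25] = 0.8·(14) + 0.2·(0) = 11.2
E[bid 30] = 0.8·(10) + 0.2·(3) = 8.6
Best response: bid 25 (11.2 is the largest).

bid 25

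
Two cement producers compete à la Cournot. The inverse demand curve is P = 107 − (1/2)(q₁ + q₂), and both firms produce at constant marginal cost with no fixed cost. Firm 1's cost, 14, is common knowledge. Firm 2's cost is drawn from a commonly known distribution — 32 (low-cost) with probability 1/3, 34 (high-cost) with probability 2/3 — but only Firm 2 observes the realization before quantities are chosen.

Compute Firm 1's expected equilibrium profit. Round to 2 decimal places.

2804.17

Type-c best response for Firm 2: q₂(c) = (107 − c) − q₁/2.
Firm 1 maximizes expected profit; its first-order condition is 107 − q₁ − (1/2)E[q₂] − 14 = 0.
Substituting E[q₂] and solving: E[c₂] = 33.3333, so q₁ = (107 − 2·14 + 33.3333)/(3/2) = 74.8889.
E[P] = 107 − (1/2)·(q₁ + E[q₂]) = 51.4444; Firm 1's expected profit = (E[P] − 14)·q₁ = (51.4444 − 14)·74.8889 = 2804.17.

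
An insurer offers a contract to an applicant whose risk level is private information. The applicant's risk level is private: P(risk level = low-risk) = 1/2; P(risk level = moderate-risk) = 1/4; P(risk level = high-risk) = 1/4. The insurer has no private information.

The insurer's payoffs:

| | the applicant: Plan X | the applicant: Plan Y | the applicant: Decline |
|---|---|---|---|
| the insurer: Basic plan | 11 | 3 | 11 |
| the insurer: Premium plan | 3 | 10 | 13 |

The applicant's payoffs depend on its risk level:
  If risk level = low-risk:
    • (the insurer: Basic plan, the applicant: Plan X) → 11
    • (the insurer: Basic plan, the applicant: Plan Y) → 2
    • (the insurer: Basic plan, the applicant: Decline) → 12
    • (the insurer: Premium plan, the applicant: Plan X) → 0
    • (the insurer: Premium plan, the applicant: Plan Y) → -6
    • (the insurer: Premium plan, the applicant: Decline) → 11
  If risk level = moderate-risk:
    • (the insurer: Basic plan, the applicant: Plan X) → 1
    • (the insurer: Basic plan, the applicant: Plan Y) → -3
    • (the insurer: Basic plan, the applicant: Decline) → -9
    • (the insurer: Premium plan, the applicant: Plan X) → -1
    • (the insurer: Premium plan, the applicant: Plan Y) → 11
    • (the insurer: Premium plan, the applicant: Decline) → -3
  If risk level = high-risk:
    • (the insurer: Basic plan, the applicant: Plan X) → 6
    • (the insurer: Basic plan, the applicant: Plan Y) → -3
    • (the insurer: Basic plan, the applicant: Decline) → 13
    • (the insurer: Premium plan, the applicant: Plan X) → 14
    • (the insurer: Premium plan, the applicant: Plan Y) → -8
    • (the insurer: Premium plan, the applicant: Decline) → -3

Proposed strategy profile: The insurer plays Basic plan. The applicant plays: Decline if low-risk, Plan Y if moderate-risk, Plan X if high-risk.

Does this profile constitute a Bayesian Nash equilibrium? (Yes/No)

No

A profile is a BNE iff every type of every player is best-responding given beliefs about the other side.
The insurer plays Basic plan: E[Basic plan] = 1/2·(11) + 1/4·(3) + 1/4·(11) = 9; E[Premium plan] = 39/4. Not best-responding. ✗
The applicant (risk level low-risk), facing Basic plan: Plan X gives 11, Plan Y gives 2, Decline gives 12. Proposed Decline is best. ✓
The applicant (risk level moderate-risk), facing Basic plan: Plan X gives 1, Plan Y gives -3, Decline gives -9. Proposed Plan Y is not best — profitable deviation exists. ✗
The applicant (risk level high-risk), facing Basic plan: Plan X gives 6, Plan Y gives -3, Decline gives 13. Proposed Plan X is not best — profitable deviation exists. ✗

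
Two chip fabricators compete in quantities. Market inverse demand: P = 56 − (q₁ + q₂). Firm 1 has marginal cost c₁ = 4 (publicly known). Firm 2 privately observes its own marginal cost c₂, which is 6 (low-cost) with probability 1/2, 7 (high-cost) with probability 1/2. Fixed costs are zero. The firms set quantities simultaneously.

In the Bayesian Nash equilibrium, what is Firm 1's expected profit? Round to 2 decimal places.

330.03

Firm 2 with cost c maximizes (56 − (q₁+q₂) − c)·q₂, giving q₂(c) = (56 − c − q₁)/2.
E[c₂] = 1/2·6 + 1/2·7 = 6.5
Firm 1's FOC against E[q₂] yields q₁ = (56 − 2·4 + E[c₂])/3 = (56 − 8 + 6.5)/3 = 18.1667.
E[P] = 56 − (q₁ + E[q₂]) = 22.1667; Firm 1's expected profit = (E[P] − 4)·q₁ = (22.1667 − 4)·18.1667 = 330.028.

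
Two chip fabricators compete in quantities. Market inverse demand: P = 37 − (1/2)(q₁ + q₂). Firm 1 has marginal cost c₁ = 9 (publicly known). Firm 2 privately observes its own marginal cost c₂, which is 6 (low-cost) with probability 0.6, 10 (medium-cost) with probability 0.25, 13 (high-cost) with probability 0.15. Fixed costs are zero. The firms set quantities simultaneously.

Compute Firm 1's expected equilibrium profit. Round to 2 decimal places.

162.60

Type-c best response for Firm 2: q₂(c) = (37 − c) − q₁/2.
Firm 1 maximizes expected profit; its first-order condition is 37 − q₁ − (1/2)E[q₂] − 9 = 0.
Substituting E[q₂] and solving: E[c₂] = 8.05, so q₁ = (37 − 2·9 + 8.05)/(3/2) = 18.0333.
E[P] = 37 − (1/2)·(q₁ + E[q₂]) = 18.0167; Firm 1's expected profit = (E[P] − 9)·q₁ = (18.0167 − 9)·18.0333 = 162.601.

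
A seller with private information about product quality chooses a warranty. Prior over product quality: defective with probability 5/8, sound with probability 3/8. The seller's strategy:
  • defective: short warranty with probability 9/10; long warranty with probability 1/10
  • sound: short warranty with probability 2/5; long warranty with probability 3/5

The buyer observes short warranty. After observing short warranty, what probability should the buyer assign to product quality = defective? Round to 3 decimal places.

P(short warranty) = (5/8)·(9/10) + (3/8)·(2/5) = 57/80
P(defective | short warranty) = ((5/8)·(9/10)) / (57/80) = (9/16) / (57/80) = 15/19

0.789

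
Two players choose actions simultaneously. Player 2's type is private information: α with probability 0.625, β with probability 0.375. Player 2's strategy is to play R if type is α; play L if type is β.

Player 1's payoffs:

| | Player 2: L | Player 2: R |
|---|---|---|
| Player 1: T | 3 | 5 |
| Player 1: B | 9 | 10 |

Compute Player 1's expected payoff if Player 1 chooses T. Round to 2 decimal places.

E[T] = 0.625·5 + 0.375·3 = 3.125 + 1.125 = 4.25

4.25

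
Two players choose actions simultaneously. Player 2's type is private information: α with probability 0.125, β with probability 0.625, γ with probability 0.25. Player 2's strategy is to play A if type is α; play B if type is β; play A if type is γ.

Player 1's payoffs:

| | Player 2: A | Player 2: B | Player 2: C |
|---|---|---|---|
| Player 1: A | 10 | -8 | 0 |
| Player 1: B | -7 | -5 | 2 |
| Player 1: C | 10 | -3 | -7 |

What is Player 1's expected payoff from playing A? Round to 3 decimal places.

-1.250

E[A] = 0.125·10 + 0.625·(-8) + 0.25·10 = 1.25 + (-5) + 2.5 = -1.25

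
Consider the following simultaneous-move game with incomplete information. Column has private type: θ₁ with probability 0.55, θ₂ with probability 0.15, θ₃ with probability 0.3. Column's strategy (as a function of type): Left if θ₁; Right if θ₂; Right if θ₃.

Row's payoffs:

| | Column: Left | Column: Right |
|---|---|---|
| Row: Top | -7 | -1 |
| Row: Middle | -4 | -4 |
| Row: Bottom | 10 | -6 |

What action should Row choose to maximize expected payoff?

Compute Row's expected payoff for each action, taking the expectation over Column's type.
E[Top] = 0.55·(-7) + 0.15·(-1) + 0.3·(-1) = -4.3
E[Middle] = 0.55·(-4) + 0.15·(-4) + 0.3·(-4) = -4
E[Bottom] = 0.55·(10) + 0.15·(-6) + 0.3·(-6) = 2.8
Best response: Bottom (2.8 is the largest).

Bottom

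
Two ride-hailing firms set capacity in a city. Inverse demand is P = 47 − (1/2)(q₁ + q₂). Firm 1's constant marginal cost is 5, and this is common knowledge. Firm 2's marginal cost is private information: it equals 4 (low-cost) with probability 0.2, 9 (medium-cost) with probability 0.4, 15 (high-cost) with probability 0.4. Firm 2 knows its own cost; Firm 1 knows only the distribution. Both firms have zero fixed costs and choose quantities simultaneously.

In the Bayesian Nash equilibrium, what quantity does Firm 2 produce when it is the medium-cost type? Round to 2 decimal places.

Firm 2 with cost c maximizes (47 − (1/2)(q₁+q₂) − c)·q₂, giving q₂(c) = (47 − c − (1/2)q₁).
E[c₂] = 0.2·4 + 0.4·9 + 0.4·15 = 10.4
Firm 1's FOC against E[q₂] yields q₁ = (47 − 2·5 + E[c₂])/(3/2) = (47 − 10 + 10.4)/(3/2) = 31.6.
q₂(medium-cost) = (47 − 9 − (1/2)·31.6) = 22.2.

22.20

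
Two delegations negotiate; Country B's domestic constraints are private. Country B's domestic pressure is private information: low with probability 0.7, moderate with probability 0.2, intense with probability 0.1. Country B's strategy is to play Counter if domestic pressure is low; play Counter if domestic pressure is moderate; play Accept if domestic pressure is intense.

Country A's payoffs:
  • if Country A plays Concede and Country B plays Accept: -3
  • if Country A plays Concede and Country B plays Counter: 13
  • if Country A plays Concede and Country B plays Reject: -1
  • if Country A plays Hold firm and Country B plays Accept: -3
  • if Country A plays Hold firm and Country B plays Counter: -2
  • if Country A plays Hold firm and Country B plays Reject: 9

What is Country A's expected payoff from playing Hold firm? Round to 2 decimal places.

Take the expectation over Country B's domestic pressure, weighting each type's action by its prior probability.
E[Hold firm] = 0.7·(-2) + 0.2·(-2) + 0.1·(-3) = (-1.4) + (-0.4) + (-0.3) = -2.1

-2.10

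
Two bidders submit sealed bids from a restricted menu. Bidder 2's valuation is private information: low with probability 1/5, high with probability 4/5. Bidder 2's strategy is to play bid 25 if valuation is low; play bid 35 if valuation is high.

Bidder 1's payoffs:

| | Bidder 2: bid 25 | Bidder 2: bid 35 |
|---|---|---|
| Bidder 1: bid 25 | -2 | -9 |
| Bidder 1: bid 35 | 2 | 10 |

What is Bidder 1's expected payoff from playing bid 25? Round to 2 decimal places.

-7.60

E[bid 25] = 1/5·(-2) + 4/5·(-9) = (-2/5) + (-36/5) = -38/5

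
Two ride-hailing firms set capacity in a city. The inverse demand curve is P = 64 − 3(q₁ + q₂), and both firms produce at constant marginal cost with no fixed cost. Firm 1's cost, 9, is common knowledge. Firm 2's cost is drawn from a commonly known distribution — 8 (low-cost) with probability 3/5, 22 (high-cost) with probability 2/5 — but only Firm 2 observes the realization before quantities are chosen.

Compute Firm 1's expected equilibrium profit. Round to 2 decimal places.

Type-c best response for Firm 2: q₂(c) = (64 − c)/6 − q₁/2.
Firm 1 maximizes expected profit; its first-order condition is 64 − 6q₁ − 3E[q₂] − 9 = 0.
Substituting E[q₂] and solving: E[c₂] = 13.6, so q₁ = (64 − 2·9 + 13.6)/9 = 6.62222.
E[P] = 64 − 3·(q₁ + E[q₂]) = 28.8667; Firm 1's expected profit = (E[P] − 9)·q₁ = (28.8667 − 9)·6.62222 = 131.561.

131.56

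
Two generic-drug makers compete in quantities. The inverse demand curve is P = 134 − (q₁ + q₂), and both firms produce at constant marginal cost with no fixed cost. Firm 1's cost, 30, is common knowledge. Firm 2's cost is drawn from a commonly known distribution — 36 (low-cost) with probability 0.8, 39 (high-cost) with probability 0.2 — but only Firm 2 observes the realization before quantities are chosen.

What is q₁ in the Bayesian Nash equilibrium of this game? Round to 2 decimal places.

Type-c best response for Firm 2: q₂(c) = (134 − c)/2 − q₁/2.
Firm 1 maximizes expected profit; its first-order condition is 134 − 2q₁ − E[q₂] − 30 = 0.
Substituting E[q₂] and solving: E[c₂] = 36.6, so q₁ = (134 − 2·30 + 36.6)/3 = 36.8667.

36.87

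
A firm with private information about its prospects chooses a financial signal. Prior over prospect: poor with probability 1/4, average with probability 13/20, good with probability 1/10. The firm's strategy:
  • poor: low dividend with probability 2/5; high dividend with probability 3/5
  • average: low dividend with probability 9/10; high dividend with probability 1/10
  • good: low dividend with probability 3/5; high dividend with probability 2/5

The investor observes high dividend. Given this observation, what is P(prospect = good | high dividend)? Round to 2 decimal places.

Apply Bayes' rule using the sender's strategy as the likelihood.
P(high dividend) = (1/4)·(3/5) + (13/20)·(1/10) + (1/10)·(2/5) = 51/200
P(good | high dividend) = ((1/10)·(2/5)) / (51/200) = (1/25) / (51/200) = 8/51

0.16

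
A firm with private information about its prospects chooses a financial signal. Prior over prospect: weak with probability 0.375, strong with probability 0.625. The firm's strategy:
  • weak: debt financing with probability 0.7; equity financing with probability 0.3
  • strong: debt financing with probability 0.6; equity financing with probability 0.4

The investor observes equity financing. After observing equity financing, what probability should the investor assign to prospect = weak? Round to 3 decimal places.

P(equity financing) = 0.375·0.3 + 0.625·0.4 = 0.3625
P(weak | equity financing) = (0.375·0.3) / 0.3625 = 0.1125 / 0.3625 = 0.310345

0.310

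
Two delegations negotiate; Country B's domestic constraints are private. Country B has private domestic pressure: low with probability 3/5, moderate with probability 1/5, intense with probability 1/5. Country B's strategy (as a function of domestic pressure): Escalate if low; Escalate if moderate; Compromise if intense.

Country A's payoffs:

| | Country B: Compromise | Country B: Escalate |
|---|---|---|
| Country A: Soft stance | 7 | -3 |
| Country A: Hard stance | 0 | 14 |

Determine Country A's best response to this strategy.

E[Soft stance] = 3/5·(-3) + 1/5·(-3) + 1/5·(7) = -1
E[Hard stance] = 3/5·(14) + 1/5·(14) + 1/5·(0) = 56/5
Best response: Hard stance (56/5 is the largest).

Hard stance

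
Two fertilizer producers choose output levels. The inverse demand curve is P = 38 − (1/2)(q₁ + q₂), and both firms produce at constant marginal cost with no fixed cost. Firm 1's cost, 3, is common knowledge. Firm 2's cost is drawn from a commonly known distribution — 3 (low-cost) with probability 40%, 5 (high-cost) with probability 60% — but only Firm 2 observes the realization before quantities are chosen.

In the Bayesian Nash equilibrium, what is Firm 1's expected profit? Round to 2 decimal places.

291.21

Type-c best response for Firm 2: q₂(c) = (38 − c) − q₁/2.
Firm 1 maximizes expected profit; its first-order condition is 38 − q₁ − (1/2)E[q₂] − 3 = 0.
Substituting E[q₂] and solving: E[c₂] = 4.2, so q₁ = (38 − 2·3 + 4.2)/(3/2) = 24.1333.
E[P] = 38 − (1/2)·(q₁ + E[q₂]) = 15.0667; Firm 1's expected profit = (E[P] − 3)·q₁ = (15.0667 − 3)·24.1333 = 291.209.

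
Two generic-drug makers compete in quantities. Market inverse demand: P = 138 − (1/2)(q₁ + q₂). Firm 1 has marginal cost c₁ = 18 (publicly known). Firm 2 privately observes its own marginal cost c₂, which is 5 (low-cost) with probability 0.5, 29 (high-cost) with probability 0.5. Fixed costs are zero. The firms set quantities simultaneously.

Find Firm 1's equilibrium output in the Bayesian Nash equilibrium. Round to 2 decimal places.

79.33

Each type of Firm 2 best-responds to q₁; Firm 1 best-responds to the expected q₂ over Firm 2's types.
Firm 2 with cost c maximizes (138 − (1/2)(q₁+q₂) − c)·q₂, giving q₂(c) = (138 − c − (1/2)q₁).
E[c₂] = 0.5·5 + 0.5·29 = 17
Firm 1's FOC against E[q₂] yields q₁ = (138 − 2·18 + E[c₂])/(3/2) = (138 − 36 + 17)/(3/2) = 79.3333.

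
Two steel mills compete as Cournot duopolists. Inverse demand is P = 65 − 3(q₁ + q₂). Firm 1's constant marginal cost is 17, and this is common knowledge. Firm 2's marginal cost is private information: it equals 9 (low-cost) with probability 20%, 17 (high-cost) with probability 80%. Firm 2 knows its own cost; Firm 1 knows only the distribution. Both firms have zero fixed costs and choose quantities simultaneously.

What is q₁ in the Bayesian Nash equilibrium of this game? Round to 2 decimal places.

5.16

Type-c best response for Firm 2: q₂(c) = (65 − c)/6 − q₁/2.
Firm 1 maximizes expected profit; its first-order condition is 65 − 6q₁ − 3E[q₂] − 17 = 0.
Substituting E[q₂] and solving: E[c₂] = 15.4, so q₁ = (65 − 2·17 + 15.4)/9 = 5.15556.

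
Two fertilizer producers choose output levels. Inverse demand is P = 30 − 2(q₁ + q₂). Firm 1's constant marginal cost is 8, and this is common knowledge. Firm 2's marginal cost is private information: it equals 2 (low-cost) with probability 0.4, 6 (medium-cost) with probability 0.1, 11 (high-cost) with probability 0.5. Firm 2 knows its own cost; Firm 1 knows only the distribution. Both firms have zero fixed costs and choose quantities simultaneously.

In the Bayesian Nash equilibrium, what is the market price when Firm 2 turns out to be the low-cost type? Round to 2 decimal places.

Type-c best response for Firm 2: q₂(c) = (30 − c)/4 − q₁/2.
Firm 1 maximizes expected profit; its first-order condition is 30 − 4q₁ − 2E[q₂] − 8 = 0.
Substituting E[q₂] and solving: E[c₂] = 6.9, so q₁ = (30 − 2·8 + 6.9)/6 = 3.48333.
q₂(low-cost) = 5.25833, so P = 30 − 2·(3.48333 + 5.25833) = 12.5167.

12.52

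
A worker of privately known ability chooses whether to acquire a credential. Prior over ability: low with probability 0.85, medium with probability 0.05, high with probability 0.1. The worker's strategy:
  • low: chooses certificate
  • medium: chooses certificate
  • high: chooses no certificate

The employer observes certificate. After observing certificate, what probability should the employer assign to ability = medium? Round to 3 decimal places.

P(certificate) = 0.85·1 + 0.05·1 + 0.1·0 = 0.9
P(medium | certificate) = (0.05·1) / 0.9 = 0.05 / 0.9 = 0.0555556

0.056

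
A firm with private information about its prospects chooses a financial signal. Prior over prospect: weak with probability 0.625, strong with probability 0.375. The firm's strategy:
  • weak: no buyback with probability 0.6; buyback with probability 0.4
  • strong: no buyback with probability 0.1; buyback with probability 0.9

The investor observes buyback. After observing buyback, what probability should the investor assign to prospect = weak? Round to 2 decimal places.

Apply Bayes' rule using the sender's strategy as the likelihood.
P(buyback) = 0.625·0.4 + 0.375·0.9 = 0.5875
P(weak | buyback) = (0.625·0.4) / 0.5875 = 0.25 / 0.5875 = 0.425532

0.43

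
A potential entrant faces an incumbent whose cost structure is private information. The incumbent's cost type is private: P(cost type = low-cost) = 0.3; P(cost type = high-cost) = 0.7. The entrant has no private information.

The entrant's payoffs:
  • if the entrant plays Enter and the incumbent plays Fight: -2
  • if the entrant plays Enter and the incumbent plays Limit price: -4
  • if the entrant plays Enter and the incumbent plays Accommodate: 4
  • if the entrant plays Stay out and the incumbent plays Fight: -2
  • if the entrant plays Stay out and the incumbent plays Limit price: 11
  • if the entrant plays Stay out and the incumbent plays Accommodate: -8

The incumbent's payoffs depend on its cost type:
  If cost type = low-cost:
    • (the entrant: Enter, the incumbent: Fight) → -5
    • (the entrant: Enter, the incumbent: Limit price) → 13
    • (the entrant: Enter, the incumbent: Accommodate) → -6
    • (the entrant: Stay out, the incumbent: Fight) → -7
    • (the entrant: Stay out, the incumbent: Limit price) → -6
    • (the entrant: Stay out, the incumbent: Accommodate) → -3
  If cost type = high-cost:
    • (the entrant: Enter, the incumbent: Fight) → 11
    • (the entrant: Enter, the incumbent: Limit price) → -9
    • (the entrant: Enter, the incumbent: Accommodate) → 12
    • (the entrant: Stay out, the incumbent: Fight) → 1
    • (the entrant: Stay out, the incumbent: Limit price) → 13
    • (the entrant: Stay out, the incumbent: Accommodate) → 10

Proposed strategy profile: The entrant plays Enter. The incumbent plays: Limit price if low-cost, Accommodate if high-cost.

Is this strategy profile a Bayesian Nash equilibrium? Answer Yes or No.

Yes

The entrant plays Enter: E[Enter] = 0.3·(-4) + 0.7·(4) = 1.6; E[Stay out] = -2.3. Best-responding. ✓
The incumbent (cost type low-cost), facing Enter: Fight gives -5, Limit price gives 13, Accommodate gives -6. Proposed Limit price is best. ✓
The incumbent (cost type high-cost), facing Enter: Fight gives 11, Limit price gives -9, Accommodate gives 12. Proposed Accommodate is best. ✓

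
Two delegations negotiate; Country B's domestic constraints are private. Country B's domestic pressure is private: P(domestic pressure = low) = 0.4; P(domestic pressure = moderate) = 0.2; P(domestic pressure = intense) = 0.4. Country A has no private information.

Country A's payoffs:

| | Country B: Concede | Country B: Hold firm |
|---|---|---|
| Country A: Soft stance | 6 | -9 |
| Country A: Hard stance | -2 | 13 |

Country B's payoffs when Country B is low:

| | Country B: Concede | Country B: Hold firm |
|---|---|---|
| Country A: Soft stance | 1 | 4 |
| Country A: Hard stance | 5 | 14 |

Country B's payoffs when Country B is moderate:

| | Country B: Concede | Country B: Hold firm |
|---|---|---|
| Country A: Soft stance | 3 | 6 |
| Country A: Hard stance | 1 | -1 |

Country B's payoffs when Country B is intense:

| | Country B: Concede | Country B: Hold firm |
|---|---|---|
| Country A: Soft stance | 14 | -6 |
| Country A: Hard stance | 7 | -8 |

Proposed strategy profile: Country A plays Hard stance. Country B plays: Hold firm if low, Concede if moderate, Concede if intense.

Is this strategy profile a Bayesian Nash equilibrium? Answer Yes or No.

Yes

Country A plays Hard stance: E[Hard stance] = 0.4·(13) + 0.2·(-2) + 0.4·(-2) = 4; E[Soft stance] = 0. Best-responding. ✓
Country B (domestic pressure low), facing Hard stance: Concede gives 5, Hold firm gives 14. Proposed Hold firm is best. ✓
Country B (domestic pressure moderate), facing Hard stance: Concede gives 1, Hold firm gives -1. Proposed Concede is best. ✓
Country B (domestic pressure intense), facing Hard stance: Concede gives 7, Hold firm gives -8. Proposed Concede is best. ✓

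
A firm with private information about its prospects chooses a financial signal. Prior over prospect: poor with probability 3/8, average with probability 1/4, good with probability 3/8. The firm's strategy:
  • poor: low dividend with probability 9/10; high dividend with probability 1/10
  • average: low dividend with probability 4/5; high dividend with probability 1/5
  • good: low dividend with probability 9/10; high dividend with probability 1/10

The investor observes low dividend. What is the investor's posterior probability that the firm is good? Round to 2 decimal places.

Apply Bayes' rule using the sender's strategy as the likelihood.
P(low dividend) = (3/8)·(9/10) + (1/4)·(4/5) + (3/8)·(9/10) = 7/8
P(good | low dividend) = ((3/8)·(9/10)) / (7/8) = (27/80) / (7/8) = 27/70

0.39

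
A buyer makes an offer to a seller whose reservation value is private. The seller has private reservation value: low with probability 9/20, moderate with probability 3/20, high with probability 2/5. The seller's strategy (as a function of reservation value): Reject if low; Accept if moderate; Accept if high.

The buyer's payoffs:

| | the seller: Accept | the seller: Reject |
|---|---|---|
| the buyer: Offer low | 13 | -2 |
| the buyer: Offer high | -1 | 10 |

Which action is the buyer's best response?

Offer low

E[Offer low] = 9/20·(-2) + 3/20·(13) + 2/5·(13) = 25/4
E[Offer high] = 9/20·(10) + 3/20·(-1) + 2/5·(-1) = 79/20
Best response: Offer low (25/4 is the largest).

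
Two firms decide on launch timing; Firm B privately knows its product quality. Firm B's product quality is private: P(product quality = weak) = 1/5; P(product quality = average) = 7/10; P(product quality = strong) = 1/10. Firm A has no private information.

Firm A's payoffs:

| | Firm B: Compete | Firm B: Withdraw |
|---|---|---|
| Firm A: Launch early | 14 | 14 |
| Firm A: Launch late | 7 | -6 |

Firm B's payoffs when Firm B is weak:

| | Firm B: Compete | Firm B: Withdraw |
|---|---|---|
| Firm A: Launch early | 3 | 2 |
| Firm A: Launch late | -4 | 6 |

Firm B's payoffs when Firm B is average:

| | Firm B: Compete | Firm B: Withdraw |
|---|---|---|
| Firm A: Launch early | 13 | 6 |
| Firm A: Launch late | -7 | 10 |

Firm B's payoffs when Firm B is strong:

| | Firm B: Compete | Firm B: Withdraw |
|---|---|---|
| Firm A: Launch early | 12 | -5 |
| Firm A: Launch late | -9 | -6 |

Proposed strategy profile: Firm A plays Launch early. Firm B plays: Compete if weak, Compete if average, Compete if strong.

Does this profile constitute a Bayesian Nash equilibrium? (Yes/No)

Yes

Firm A plays Launch early: E[Launch early] = 1/5·(14) + 7/10·(14) + 1/10·(14) = 14; E[Launch late] = 7. Best-responding. ✓
Firm B (product quality weak), facing Launch early: Compete gives 3, Withdraw gives 2. Proposed Compete is best. ✓
Firm B (product quality average), facing Launch early: Compete gives 13, Withdraw gives 6. Proposed Compete is best. ✓
Firm B (product quality strong), facing Launch early: Compete gives 12, Withdraw gives -5. Proposed Compete is best. ✓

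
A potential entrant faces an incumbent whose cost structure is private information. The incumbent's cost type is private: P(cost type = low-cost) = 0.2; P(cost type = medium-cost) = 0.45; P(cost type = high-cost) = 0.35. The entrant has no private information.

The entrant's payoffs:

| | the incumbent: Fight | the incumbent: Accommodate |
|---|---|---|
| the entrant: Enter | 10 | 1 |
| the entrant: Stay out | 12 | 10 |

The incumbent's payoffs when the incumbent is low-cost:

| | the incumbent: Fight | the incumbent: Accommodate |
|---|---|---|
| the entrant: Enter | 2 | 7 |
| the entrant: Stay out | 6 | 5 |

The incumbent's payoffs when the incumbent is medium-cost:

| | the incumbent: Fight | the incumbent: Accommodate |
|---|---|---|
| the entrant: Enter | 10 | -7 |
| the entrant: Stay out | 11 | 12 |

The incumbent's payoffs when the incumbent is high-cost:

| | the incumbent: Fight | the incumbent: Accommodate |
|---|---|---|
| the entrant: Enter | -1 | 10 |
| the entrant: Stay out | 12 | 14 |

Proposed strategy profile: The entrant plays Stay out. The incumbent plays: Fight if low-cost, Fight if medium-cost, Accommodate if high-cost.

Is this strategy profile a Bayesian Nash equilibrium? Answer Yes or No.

The entrant plays Stay out: E[Stay out] = 0.2·(12) + 0.45·(12) + 0.35·(10) = 11.3; E[Enter] = 6.85. Best-responding. ✓
The incumbent (cost type low-cost), facing Stay out: Fight gives 6, Accommodate gives 5. Proposed Fight is best. ✓
The incumbent (cost type medium-cost), facing Stay out: Fight gives 11, Accommodate gives 12. Proposed Fight is not best — profitable deviation exists. ✗
The incumbent (cost type high-cost), facing Stay out: Fight gives 12, Accommodate gives 14. Proposed Accommodate is best. ✓

No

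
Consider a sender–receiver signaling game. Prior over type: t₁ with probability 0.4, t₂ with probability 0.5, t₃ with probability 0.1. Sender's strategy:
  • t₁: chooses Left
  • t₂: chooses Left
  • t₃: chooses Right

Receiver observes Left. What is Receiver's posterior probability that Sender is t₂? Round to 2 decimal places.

0.56

P(Left) = 0.4·1 + 0.5·1 + 0.1·0 = 0.9
P(t₂ | Left) = (0.5·1) / 0.9 = 0.5 / 0.9 = 0.555556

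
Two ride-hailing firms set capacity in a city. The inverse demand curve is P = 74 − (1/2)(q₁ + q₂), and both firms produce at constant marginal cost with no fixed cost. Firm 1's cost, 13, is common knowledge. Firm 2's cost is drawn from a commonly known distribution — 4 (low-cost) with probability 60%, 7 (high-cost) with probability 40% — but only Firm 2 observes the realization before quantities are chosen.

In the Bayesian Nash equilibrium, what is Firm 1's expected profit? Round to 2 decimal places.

628.94

Firm 2 with cost c maximizes (74 − (1/2)(q₁+q₂) − c)·q₂, giving q₂(c) = (74 − c − (1/2)q₁).
E[c₂] = 0.6·4 + 0.4·7 = 5.2
Firm 1's FOC against E[q₂] yields q₁ = (74 − 2·13 + E[c₂])/(3/2) = (74 − 26 + 5.2)/(3/2) = 35.4667.
E[P] = 74 − (1/2)·(q₁ + E[q₂]) = 30.7333; Firm 1's expected profit = (E[P] − 13)·q₁ = (30.7333 − 13)·35.4667 = 628.942.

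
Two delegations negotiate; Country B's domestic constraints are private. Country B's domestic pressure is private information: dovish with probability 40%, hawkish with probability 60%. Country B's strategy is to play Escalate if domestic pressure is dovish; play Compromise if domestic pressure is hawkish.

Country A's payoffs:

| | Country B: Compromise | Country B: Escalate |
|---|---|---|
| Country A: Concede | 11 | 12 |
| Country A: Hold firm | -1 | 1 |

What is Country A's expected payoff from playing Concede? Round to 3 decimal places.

Take the expectation over Country B's domestic pressure, weighting each type's action by its prior probability.
E[Concede] = 0.4·12 + 0.6·11 = 4.8 + 6.6 = 11.4

11.400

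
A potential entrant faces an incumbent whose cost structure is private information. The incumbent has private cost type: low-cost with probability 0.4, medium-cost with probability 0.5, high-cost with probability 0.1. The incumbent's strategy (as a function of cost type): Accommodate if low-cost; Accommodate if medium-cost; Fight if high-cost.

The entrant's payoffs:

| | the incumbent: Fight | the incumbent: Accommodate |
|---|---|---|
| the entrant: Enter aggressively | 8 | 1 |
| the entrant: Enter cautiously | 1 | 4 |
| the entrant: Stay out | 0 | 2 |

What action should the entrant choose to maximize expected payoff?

Enter cautiously

E[Enter aggressively] = 0.4·(1) + 0.5·(1) + 0.1·(8) = 1.7
E[Enter cautiously] = 0.4·(4) + 0.5·(4) + 0.1·(1) = 3.7
E[Stay out] = 0.4·(2) + 0.5·(2) + 0.1·(0) = 1.8
Best response: Enter cautiously (3.7 is the largest).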